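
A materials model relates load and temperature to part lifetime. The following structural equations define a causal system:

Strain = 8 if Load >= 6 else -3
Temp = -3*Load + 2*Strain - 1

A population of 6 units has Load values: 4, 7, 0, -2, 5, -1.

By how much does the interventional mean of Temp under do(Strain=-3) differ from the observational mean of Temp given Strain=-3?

-2.9

do(Strain=-3) breaks Strain's dependence on Load. With Strain=-3 fixed, Temp across the units is -19, -28, -7, -1, -22, -4, mean -13.5.
E[Temp|Strain=-3] averages over only the 5 units with Strain=-3 (Load = 4, 0, -2, 5, -1): Temp = -19, -7, -1, -22, -4, mean -10.6.
Difference = -13.5 − (-10.6) = -2.9.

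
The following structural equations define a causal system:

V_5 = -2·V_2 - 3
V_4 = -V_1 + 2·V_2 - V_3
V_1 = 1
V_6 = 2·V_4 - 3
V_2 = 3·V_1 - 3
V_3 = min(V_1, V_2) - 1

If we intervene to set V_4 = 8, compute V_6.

Under do(V_4=8), the mechanism V_4 = -V_1 + 2·V_2 - V_3 is discarded; V_4 is fixed at 8.
V_6 = 2·V_4 - 3  [with V_4=8]  = 13

13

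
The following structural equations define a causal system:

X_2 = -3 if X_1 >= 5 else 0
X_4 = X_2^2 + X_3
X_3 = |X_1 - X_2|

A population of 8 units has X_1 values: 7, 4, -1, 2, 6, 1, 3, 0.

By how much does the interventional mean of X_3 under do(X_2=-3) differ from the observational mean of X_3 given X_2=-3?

do(X_2=-3) breaks X_2's dependence on X_1. With X_2=-3 fixed, X_3 across the units is 10, 7, 2, 5, 9, 4, 6, 3, mean 5.75.
Observing X_2=-3 restricts to units where X_2's equation naturally yields -3: X_1 ∈ {7, 6}. In that subpopulation X_3 = 10, 9, mean 9.5.
Difference = 5.75 − 9.5 = -3.75.

-3.75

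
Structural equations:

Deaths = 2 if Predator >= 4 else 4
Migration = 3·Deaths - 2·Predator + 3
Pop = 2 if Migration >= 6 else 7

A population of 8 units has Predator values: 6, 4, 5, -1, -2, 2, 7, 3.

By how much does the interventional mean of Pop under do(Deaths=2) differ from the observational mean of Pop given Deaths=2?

do(Deaths=2) breaks Deaths's dependence on Predator. With Deaths=2 fixed, Pop across the units is 7, 7, 7, 2, 2, 7, 7, 7, mean 5.75.
Observing Deaths=2 restricts to units where Deaths's equation naturally yields 2: Predator ∈ {6, 4, 5, 7}. In that subpopulation Pop = 7, 7, 7, 7, mean 7.
Difference = 5.75 − 7 = -1.25.

-1.25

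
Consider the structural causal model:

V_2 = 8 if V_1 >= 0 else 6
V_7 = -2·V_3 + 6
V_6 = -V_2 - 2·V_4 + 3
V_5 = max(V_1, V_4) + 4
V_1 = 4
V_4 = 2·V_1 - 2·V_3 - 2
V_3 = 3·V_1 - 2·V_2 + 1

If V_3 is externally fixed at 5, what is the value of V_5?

8

do(V_3=5) replaces the equation V_3 = 3·V_1 - 2·V_2 + 1 with the constant V_3 = 5.
V_4 = 2·V_1 - 2·V_3 - 2  [with V_1=4, V_3=5]  = -4
V_5 = max(V_1, V_4) + 4  [with V_1=4, V_4=-4]  = 8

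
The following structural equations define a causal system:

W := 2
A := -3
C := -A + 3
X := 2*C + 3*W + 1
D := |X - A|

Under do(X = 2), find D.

Intervening sets X = 2 and removes its equation (X := 2*C + 3*W + 1).
D = |X - A|  [with X=2, A=-3]  = 5

5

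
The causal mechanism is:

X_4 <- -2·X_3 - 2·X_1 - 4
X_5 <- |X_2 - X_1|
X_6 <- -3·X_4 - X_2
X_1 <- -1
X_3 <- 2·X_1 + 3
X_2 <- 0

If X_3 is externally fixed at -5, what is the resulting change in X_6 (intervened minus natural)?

-36

The intervention breaks the incoming arrows to X_3: X_3 <- 2·X_1 + 3 no longer applies, and X_3 = -5.
X_4 = -2·X_3 - 2·X_1 - 4  [with X_3=-5, X_1=-1]  = 8
X_6 = -3·X_4 - X_2  [with X_4=8, X_2=0]  = -24
Without intervention: X_3 = 2·X_1 + 3  [with X_1=-1]  = 1; X_4 = -2·X_3 - 2·X_1 - 4  [with X_3=1, X_1=-1]  = -4; X_6 = -3·X_4 - X_2  [with X_4=-4, X_2=0]  = 12.
Change = -24 − 12 = -36.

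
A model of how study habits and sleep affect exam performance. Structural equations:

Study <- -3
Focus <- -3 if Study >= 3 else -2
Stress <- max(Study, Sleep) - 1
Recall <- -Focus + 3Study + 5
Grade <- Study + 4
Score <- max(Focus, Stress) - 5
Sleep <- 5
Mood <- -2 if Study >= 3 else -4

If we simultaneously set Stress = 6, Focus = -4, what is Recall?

Under do(Stress = 6, Focus = -4), each intervened variable's structural equation is replaced by its fixed value.
Recall = -Focus + 3Study + 5  [with Focus=-4, Study=-3]  = 0

0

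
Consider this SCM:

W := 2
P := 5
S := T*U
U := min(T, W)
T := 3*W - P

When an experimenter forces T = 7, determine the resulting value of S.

do(T=7) replaces the equation T := 3*W - P with the constant T = 7.
U = min(T, W)  [with T=7, W=2]  = 2
S = T*U  [with T=7, U=2]  = 14

14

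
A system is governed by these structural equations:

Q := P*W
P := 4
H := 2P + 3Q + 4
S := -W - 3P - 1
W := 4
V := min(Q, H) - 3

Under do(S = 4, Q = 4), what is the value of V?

1

The joint intervention fixes S = 4, Q = 4, removing each variable's own equation.
H = 2P + 3Q + 4  [with P=4, Q=4]  = 24
V = min(Q, H) - 3  [with Q=4, H=24]  = 1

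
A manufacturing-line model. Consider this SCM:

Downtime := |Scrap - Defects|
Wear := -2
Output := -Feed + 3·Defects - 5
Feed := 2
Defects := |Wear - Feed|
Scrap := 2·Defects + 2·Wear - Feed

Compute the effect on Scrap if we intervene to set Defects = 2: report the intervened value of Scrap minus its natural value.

The intervention breaks the incoming arrows to Defects: Defects := |Wear - Feed| no longer applies, and Defects = 2.
Scrap = 2·Defects + 2·Wear - Feed  [with Defects=2, Wear=-2, Feed=2]  = -2
Without intervention: Defects = |Wear - Feed|  [with Wear=-2, Feed=2]  = 4; Scrap = 2·Defects + 2·Wear - Feed  [with Defects=4, Wear=-2, Feed=2]  = 2.
Change = -2 − 2 = -4.

-4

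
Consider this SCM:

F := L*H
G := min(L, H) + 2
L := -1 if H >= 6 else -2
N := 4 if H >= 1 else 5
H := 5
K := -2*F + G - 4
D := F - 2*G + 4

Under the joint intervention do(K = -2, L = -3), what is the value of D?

-9

The joint intervention fixes K = -2, L = -3, removing each variable's own equation.
F = L*H  [with L=-3, H=5]  = -15
G = min(L, H) + 2  [with L=-3, H=5]  = -1
D = F - 2*G + 4  [with F=-15, G=-1]  = -9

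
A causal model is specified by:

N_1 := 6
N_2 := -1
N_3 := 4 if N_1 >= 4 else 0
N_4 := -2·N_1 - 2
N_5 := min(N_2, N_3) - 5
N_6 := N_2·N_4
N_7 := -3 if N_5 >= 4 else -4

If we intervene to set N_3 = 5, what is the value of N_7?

-4

The intervention breaks the incoming arrows to N_3: N_3 := 4 if N_1 >= 4 else 0 no longer applies, and N_3 = 5.
N_5 = min(N_2, N_3) - 5  [with N_2=-1, N_3=5]  = -6
N_7 = -3 if N_5 >= 4 else -4  [with N_5=-6]  = -4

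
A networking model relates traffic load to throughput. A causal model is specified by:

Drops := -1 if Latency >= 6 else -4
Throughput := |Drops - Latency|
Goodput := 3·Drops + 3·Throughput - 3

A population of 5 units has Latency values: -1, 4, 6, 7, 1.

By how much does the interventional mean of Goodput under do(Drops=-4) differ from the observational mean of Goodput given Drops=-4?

Every unit gets Drops=-4 under the intervention. Goodput values become -6, 9, 15, 18, 0; E[Goodput|do(Drops=-4)] = 7.2.
Conditioning on Drops=-4 selects the 3 unit(s) with Latency ∈ {-1, 4, 1}. Their Goodput values: -6, 9, 0. Mean = 1.
Difference = 7.2 − 1 = 6.2.

6.2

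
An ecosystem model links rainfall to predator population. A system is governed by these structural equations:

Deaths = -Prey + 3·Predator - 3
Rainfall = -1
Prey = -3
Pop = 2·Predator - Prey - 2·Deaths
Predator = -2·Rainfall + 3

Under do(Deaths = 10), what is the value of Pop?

-7

Intervening sets Deaths = 10 and removes its equation (Deaths = -Prey + 3·Predator - 3).
Predator = -2·Rainfall + 3  [with Rainfall=-1]  = 5
Pop = 2·Predator - Prey - 2·Deaths  [with Predator=5, Prey=-3, Deaths=10]  = -7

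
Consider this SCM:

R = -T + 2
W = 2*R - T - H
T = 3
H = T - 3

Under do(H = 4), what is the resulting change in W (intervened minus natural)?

The intervention breaks the incoming arrows to H: H = T - 3 no longer applies, and H = 4.
R = -T + 2  [with T=3]  = -1
W = 2*R - T - H  [with R=-1, T=3, H=4]  = -9
Without intervention: R = -T + 2  [with T=3]  = -1; H = T - 3  [with T=3]  = 0; W = 2*R - T - H  [with R=-1, T=3, H=0]  = -5.
Change = -9 − (-5) = -4.

-4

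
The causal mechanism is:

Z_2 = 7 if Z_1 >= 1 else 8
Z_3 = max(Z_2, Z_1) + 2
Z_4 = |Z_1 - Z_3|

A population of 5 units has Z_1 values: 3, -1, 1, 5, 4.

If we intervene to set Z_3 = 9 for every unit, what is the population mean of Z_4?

6.6

Every unit gets Z_3=9 under the intervention. Z_4 values become 6, 10, 8, 4, 5; E[Z_4|do(Z_3=9)] = 6.6.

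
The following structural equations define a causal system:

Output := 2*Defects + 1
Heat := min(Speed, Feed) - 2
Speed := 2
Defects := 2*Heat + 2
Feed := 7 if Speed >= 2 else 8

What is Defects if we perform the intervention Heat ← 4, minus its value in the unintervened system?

8

The intervention breaks the incoming arrows to Heat: Heat := min(Speed, Feed) - 2 no longer applies, and Heat = 4.
Defects = 2*Heat + 2  [with Heat=4]  = 10
Without intervention: Feed = 7 if Speed >= 2 else 8  [with Speed=2]  = 7; Heat = min(Speed, Feed) - 2  [with Speed=2, Feed=7]  = 0; Defects = 2*Heat + 2  [with Heat=0]  = 2.
Change = 10 − 2 = 8.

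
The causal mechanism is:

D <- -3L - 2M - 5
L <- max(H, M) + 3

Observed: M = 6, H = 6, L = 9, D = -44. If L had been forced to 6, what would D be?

The intervention breaks the incoming arrows to L: L <- max(H, M) + 3 no longer applies, and L = 6.
D = -3L - 2M - 5  [with L=6, M=6]  = -35

-35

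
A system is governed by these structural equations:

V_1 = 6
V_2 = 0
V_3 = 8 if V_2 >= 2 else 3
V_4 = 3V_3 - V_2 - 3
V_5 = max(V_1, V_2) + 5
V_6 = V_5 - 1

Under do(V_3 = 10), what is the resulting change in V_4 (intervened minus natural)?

The intervention breaks the incoming arrows to V_3: V_3 = 8 if V_2 >= 2 else 3 no longer applies, and V_3 = 10.
V_4 = 3V_3 - V_2 - 3  [with V_3=10, V_2=0]  = 27
Without intervention: V_3 = 8 if V_2 >= 2 else 3  [with V_2=0]  = 3; V_4 = 3V_3 - V_2 - 3  [with V_3=3, V_2=0]  = 6.
Change = 27 − 6 = 21.

21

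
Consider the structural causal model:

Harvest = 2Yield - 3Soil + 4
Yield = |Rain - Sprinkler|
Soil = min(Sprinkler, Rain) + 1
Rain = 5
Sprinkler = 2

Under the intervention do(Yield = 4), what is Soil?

Under do(Yield=4), the mechanism Yield = |Rain - Sprinkler| is discarded; Yield is fixed at 4.
Since Soil is not a descendant of the intervened variable, it is unaffected.
Soil = min(Sprinkler, Rain) + 1  [with Sprinkler=2, Rain=5]  = 3

3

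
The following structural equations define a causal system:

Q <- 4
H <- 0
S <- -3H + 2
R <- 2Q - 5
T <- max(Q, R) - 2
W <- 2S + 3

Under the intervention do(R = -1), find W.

7

Under do(R=-1), the mechanism R <- 2Q - 5 is discarded; R is fixed at -1.
Since W is not a descendant of the intervened variable, it is unaffected.
S = -3H + 2  [with H=0]  = 2
W = 2S + 3  [with S=2]  = 7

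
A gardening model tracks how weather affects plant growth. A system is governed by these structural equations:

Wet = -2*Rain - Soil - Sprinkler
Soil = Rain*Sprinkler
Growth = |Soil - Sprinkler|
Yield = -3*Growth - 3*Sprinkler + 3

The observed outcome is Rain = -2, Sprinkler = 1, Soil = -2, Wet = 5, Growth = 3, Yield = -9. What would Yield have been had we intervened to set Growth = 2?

-6

The intervention breaks the incoming arrows to Growth: Growth = |Soil - Sprinkler| no longer applies, and Growth = 2.
Yield = -3*Growth - 3*Sprinkler + 3  [with Growth=2, Sprinkler=1]  = -6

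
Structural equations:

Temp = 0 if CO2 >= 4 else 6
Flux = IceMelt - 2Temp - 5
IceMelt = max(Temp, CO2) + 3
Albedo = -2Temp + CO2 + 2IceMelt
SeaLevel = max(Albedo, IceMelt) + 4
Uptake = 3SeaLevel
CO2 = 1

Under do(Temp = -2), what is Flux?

Under do(Temp=-2), the mechanism Temp = 0 if CO2 >= 4 else 6 is discarded; Temp is fixed at -2.
IceMelt = max(Temp, CO2) + 3  [with Temp=-2, CO2=1]  = 4
Flux = IceMelt - 2Temp - 5  [with IceMelt=4, Temp=-2]  = 3

3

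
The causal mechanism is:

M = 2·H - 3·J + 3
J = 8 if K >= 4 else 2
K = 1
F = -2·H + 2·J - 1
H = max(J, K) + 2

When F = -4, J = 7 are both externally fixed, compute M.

0

Setting F = -4, J = 7 by intervention discards those variables' equations.
H = max(J, K) + 2  [with J=7, K=1]  = 9
M = 2·H - 3·J + 3  [with H=9, J=7]  = 0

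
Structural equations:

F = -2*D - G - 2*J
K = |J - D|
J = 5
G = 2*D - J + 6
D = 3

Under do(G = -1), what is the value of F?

-15

do(G=-1) replaces the equation G = 2*D - J + 6 with the constant G = -1.
F = -2*D - G - 2*J  [with D=3, G=-1, J=5]  = -15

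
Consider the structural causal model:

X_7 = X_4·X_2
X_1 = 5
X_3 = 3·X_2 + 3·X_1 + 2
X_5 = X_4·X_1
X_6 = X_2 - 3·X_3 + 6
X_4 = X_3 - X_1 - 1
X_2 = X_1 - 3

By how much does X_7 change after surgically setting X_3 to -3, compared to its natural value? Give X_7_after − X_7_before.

-52

The intervention breaks the incoming arrows to X_3: X_3 = 3·X_2 + 3·X_1 + 2 no longer applies, and X_3 = -3.
X_2 = X_1 - 3  [with X_1=5]  = 2
X_4 = X_3 - X_1 - 1  [with X_3=-3, X_1=5]  = -9
X_7 = X_4·X_2  [with X_4=-9, X_2=2]  = -18
Without intervention: X_2 = X_1 - 3  [with X_1=5]  = 2; X_3 = 3·X_2 + 3·X_1 + 2  [with X_2=2, X_1=5]  = 23; X_4 = X_3 - X_1 - 1  [with X_3=23, X_1=5]  = 17; X_7 = X_4·X_2  [with X_4=17, X_2=2]  = 34.
Change = -18 − 34 = -52.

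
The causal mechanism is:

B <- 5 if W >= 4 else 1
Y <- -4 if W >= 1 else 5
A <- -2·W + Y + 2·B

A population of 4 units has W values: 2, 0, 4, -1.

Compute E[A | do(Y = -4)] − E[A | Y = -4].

1.5

Every unit gets Y=-4 under the intervention. A values become -6, -2, -2, 0; E[A|do(Y=-4)] = -2.5.
Conditioning on Y=-4 selects the 2 unit(s) with W ∈ {2, 4}. Their A values: -6, -2. Mean = -4.
Difference = -2.5 − (-4) = 1.5.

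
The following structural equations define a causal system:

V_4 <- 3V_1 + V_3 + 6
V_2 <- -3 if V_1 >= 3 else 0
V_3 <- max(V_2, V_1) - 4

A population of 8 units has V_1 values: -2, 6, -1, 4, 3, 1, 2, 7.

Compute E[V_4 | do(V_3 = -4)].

do(V_3=-4) breaks V_3's dependence on V_1. With V_3=-4 fixed, V_4 across the units is -4, 20, -1, 14, 11, 5, 8, 23, mean 9.5.

9.5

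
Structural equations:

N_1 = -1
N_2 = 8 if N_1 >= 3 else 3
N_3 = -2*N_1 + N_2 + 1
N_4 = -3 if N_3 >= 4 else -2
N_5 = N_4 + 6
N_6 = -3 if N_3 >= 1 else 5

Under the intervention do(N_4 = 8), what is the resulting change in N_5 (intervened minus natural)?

Intervening sets N_4 = 8 and removes its equation (N_4 = -3 if N_3 >= 4 else -2).
N_5 = N_4 + 6  [with N_4=8]  = 14
Without intervention: N_2 = 8 if N_1 >= 3 else 3  [with N_1=-1]  = 3; N_3 = -2*N_1 + N_2 + 1  [with N_1=-1, N_2=3]  = 6; N_4 = -3 if N_3 >= 4 else -2  [with N_3=6]  = -3; N_5 = N_4 + 6  [with N_4=-3]  = 3.
Change = 14 − 3 = 11.

11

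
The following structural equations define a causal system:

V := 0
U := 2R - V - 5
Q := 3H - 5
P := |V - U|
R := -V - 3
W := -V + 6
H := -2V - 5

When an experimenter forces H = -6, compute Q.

-23

Intervening sets H = -6 and removes its equation (H := -2V - 5).
Q = 3H - 5  [with H=-6]  = -23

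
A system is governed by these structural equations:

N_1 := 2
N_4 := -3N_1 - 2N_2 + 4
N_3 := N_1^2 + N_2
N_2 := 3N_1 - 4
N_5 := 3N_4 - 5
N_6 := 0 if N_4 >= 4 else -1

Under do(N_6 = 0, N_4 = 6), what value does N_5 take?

13

Setting N_6 = 0, N_4 = 6 by intervention discards those variables' equations.
N_5 = 3N_4 - 5  [with N_4=6]  = 13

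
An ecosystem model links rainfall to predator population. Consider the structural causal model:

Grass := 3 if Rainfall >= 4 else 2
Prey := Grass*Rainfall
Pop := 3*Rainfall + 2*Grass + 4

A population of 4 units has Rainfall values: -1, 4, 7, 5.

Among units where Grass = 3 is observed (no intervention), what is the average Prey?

16

Observing Grass=3 restricts to units where Grass's equation naturally yields 3: Rainfall ∈ {4, 7, 5}. In that subpopulation Prey = 12, 21, 15, mean 16.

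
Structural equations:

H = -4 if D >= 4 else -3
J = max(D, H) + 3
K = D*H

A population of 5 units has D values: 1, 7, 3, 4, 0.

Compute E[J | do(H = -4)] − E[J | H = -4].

-2.5

Under do(H=-4), H's equation is replaced by H=-4 for every unit. Per-unit J: 4, 10, 6, 7, 3. Mean = 6.
Observing H=-4 restricts to units where H's equation naturally yields -4: D ∈ {7, 4}. In that subpopulation J = 10, 7, mean 8.5.
Difference = 6 − 8.5 = -2.5.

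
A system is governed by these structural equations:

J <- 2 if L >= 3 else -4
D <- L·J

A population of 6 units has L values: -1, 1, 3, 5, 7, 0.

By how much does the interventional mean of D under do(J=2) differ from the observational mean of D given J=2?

do(J=2) breaks J's dependence on L. With J=2 fixed, D across the units is -2, 2, 6, 10, 14, 0, mean 5.
Observing J=2 restricts to units where J's equation naturally yields 2: L ∈ {3, 5, 7}. In that subpopulation D = 6, 10, 14, mean 10.
Difference = 5 − 10 = -5.

-5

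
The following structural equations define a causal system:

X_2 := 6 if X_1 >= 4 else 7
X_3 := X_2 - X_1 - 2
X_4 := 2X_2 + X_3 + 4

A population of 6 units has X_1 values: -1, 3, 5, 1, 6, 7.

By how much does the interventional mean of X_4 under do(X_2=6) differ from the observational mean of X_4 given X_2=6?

Every unit gets X_2=6 under the intervention. X_4 values become 21, 17, 15, 19, 14, 13; E[X_4|do(X_2=6)] = 16.5.
E[X_4|X_2=6] averages over only the 3 units with X_2=6 (X_1 = 5, 6, 7): X_4 = 15, 14, 13, mean 14.
Difference = 16.5 − 14 = 2.5.

2.5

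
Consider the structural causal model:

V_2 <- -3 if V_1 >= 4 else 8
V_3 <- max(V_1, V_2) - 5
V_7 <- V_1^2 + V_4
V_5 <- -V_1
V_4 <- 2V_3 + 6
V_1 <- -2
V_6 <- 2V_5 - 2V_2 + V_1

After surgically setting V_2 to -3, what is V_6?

Under do(V_2=-3), the mechanism V_2 <- -3 if V_1 >= 4 else 8 is discarded; V_2 is fixed at -3.
V_5 = -V_1  [with V_1=-2]  = 2
V_6 = 2V_5 - 2V_2 + V_1  [with V_5=2, V_2=-3, V_1=-2]  = 8

8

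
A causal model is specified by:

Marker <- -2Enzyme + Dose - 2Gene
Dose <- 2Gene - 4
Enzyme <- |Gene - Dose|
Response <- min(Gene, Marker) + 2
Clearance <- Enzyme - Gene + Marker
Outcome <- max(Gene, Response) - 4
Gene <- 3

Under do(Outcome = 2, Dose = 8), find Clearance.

Under do(Outcome = 2, Dose = 8), each intervened variable's structural equation is replaced by its fixed value.
Enzyme = |Gene - Dose|  [with Gene=3, Dose=8]  = 5
Marker = -2Enzyme + Dose - 2Gene  [with Enzyme=5, Dose=8, Gene=3]  = -8
Clearance = Enzyme - Gene + Marker  [with Enzyme=5, Gene=3, Marker=-8]  = -6

-6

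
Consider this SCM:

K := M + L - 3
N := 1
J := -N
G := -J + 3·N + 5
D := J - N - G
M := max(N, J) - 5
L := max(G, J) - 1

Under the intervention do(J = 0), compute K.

Under do(J=0), the mechanism J := -N is discarded; J is fixed at 0.
G = -J + 3·N + 5  [with J=0, N=1]  = 8
L = max(G, J) - 1  [with G=8, J=0]  = 7
M = max(N, J) - 5  [with N=1, J=0]  = -4
K = M + L - 3  [with M=-4, L=7]  = 0

0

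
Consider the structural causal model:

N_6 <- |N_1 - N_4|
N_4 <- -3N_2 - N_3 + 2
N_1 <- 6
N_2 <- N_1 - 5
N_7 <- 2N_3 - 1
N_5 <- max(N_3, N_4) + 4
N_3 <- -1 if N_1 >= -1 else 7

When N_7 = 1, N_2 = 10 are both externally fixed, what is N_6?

Under do(N_7 = 1, N_2 = 10), each intervened variable's structural equation is replaced by its fixed value.
N_3 = -1 if N_1 >= -1 else 7  [with N_1=6]  = -1
N_4 = -3N_2 - N_3 + 2  [with N_2=10, N_3=-1]  = -27
N_6 = |N_1 - N_4|  [with N_1=6, N_4=-27]  = 33

33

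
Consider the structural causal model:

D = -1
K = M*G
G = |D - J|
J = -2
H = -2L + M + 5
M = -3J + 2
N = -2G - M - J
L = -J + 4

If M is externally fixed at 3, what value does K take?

3

The intervention breaks the incoming arrows to M: M = -3J + 2 no longer applies, and M = 3.
G = |D - J|  [with D=-1, J=-2]  = 1
K = M*G  [with M=3, G=1]  = 3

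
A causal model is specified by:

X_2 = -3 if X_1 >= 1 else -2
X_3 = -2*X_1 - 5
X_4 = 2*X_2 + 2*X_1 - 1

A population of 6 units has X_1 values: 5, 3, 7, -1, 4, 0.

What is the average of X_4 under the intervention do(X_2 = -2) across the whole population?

The intervention sets X_2=-2 in all 6 units regardless of X_1. Recomputing X_4 per unit gives 5, 1, 9, -7, 3, -5; average 1.

1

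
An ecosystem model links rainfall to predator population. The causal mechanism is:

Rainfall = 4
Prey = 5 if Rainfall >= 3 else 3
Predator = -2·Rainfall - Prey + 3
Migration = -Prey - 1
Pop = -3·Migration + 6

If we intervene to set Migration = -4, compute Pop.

Intervening sets Migration = -4 and removes its equation (Migration = -Prey - 1).
Pop = -3·Migration + 6  [with Migration=-4]  = 18

18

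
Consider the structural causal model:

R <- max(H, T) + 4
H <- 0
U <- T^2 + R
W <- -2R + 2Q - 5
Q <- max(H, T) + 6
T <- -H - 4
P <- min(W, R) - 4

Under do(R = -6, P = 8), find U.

Setting R = -6, P = 8 by intervention discards those variables' equations.
T = -H - 4  [with H=0]  = -4
U = T^2 + R  [with T=-4, R=-6]  = 10

10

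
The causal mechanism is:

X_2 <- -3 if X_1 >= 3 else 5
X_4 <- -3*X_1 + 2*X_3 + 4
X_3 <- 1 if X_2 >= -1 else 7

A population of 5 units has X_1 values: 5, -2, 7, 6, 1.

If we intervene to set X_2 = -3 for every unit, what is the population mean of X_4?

Under do(X_2=-3), X_2's equation is replaced by X_2=-3 for every unit. Per-unit X_4: 3, 24, -3, 0, 15. Mean = 7.8.

7.8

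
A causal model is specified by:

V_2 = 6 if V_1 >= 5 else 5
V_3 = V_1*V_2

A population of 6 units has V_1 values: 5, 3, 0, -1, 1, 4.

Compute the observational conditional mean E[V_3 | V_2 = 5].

7

E[V_3|V_2=5] averages over only the 5 units with V_2=5 (V_1 = 3, 0, -1, 1, 4): V_3 = 15, 0, -5, 5, 20, mean 7.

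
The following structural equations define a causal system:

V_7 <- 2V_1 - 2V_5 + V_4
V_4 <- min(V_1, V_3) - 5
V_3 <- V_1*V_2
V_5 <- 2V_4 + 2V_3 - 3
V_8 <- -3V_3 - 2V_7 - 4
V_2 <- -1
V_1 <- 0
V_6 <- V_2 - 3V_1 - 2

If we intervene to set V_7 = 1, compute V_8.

do(V_7=1) replaces the equation V_7 <- 2V_1 - 2V_5 + V_4 with the constant V_7 = 1.
V_3 = V_1*V_2  [with V_1=0, V_2=-1]  = 0
V_8 = -3V_3 - 2V_7 - 4  [with V_3=0, V_7=1]  = -6

-6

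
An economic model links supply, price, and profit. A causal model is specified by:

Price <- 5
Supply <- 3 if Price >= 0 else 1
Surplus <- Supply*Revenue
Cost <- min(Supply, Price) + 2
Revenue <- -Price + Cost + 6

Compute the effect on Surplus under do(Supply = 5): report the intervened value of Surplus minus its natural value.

22

do(Supply=5) replaces the equation Supply <- 3 if Price >= 0 else 1 with the constant Supply = 5.
Cost = min(Supply, Price) + 2  [with Supply=5, Price=5]  = 7
Revenue = -Price + Cost + 6  [with Price=5, Cost=7]  = 8
Surplus = Supply*Revenue  [with Supply=5, Revenue=8]  = 40
Without intervention: Supply = 3 if Price >= 0 else 1  [with Price=5]  = 3; Cost = min(Supply, Price) + 2  [with Supply=3, Price=5]  = 5; Revenue = -Price + Cost + 6  [with Price=5, Cost=5]  = 6; Surplus = Supply*Revenue  [with Supply=3, Revenue=6]  = 18.
Change = 40 − 18 = 22.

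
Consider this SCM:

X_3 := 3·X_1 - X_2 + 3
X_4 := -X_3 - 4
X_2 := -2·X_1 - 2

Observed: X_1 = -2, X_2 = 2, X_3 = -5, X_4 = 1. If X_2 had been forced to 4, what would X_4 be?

3

Under do(X_2=4), the mechanism X_2 := -2·X_1 - 2 is discarded; X_2 is fixed at 4.
X_3 = 3·X_1 - X_2 + 3  [with X_1=-2, X_2=4]  = -7
X_4 = -X_3 - 4  [with X_3=-7]  = 3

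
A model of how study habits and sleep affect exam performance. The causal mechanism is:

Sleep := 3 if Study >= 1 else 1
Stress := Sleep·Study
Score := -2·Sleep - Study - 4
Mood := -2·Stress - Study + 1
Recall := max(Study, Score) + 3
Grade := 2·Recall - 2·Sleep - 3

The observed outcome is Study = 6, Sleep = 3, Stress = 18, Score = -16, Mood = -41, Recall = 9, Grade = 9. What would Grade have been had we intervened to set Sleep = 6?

Under do(Sleep=6), the mechanism Sleep := 3 if Study >= 1 else 1 is discarded; Sleep is fixed at 6.
Score = -2·Sleep - Study - 4  [with Sleep=6, Study=6]  = -22
Recall = max(Study, Score) + 3  [with Study=6, Score=-22]  = 9
Grade = 2·Recall - 2·Sleep - 3  [with Recall=9, Sleep=6]  = 3

3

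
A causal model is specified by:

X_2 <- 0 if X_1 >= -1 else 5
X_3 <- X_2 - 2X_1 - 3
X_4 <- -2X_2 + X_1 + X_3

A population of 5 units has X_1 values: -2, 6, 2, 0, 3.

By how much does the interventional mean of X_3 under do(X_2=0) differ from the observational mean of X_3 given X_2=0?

1.9

The intervention sets X_2=0 in all 5 units regardless of X_1. Recomputing X_3 per unit gives 1, -15, -7, -3, -9; average -6.6.
Observing X_2=0 restricts to units where X_2's equation naturally yields 0: X_1 ∈ {6, 2, 0, 3}. In that subpopulation X_3 = -15, -7, -3, -9, mean -8.5.
Difference = -6.6 − (-8.5) = 1.9.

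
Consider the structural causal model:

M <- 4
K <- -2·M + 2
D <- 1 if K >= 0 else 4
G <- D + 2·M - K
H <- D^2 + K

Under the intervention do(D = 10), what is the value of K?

-6

Under do(D=10), the mechanism D <- 1 if K >= 0 else 4 is discarded; D is fixed at 10.
Since K is not a descendant of the intervened variable, it is unaffected.
K = -2·M + 2  [with M=4]  = -6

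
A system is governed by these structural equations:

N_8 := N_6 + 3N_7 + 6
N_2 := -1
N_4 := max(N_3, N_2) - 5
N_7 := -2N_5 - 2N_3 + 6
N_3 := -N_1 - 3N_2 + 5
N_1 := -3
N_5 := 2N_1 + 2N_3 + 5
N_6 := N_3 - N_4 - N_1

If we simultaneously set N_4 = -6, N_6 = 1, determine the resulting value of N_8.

-167

Under do(N_4 = -6, N_6 = 1), each intervened variable's structural equation is replaced by its fixed value.
N_3 = -N_1 - 3N_2 + 5  [with N_1=-3, N_2=-1]  = 11
N_5 = 2N_1 + 2N_3 + 5  [with N_1=-3, N_3=11]  = 21
N_7 = -2N_5 - 2N_3 + 6  [with N_5=21, N_3=11]  = -58
N_8 = N_6 + 3N_7 + 6  [with N_6=1, N_7=-58]  = -167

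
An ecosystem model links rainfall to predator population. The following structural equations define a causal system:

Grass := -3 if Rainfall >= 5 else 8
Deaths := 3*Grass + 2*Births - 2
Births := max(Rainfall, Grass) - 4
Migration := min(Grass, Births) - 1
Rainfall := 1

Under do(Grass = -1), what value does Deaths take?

-11

Under do(Grass=-1), the mechanism Grass := -3 if Rainfall >= 5 else 8 is discarded; Grass is fixed at -1.
Births = max(Rainfall, Grass) - 4  [with Rainfall=1, Grass=-1]  = -3
Deaths = 3*Grass + 2*Births - 2  [with Grass=-1, Births=-3]  = -11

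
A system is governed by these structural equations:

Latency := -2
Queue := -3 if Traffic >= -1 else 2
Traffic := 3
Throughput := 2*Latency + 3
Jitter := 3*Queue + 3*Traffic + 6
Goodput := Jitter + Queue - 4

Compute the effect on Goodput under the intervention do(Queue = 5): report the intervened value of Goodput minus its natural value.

32

The intervention breaks the incoming arrows to Queue: Queue := -3 if Traffic >= -1 else 2 no longer applies, and Queue = 5.
Jitter = 3*Queue + 3*Traffic + 6  [with Queue=5, Traffic=3]  = 30
Goodput = Jitter + Queue - 4  [with Jitter=30, Queue=5]  = 31
Without intervention: Queue = -3 if Traffic >= -1 else 2  [with Traffic=3]  = -3; Jitter = 3*Queue + 3*Traffic + 6  [with Queue=-3, Traffic=3]  = 6; Goodput = Jitter + Queue - 4  [with Jitter=6, Queue=-3]  = -1.
Change = 31 − (-1) = 32.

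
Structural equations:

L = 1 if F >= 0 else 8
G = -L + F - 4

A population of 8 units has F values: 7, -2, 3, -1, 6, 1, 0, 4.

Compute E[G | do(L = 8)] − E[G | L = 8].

The intervention sets L=8 in all 8 units regardless of F. Recomputing G per unit gives -5, -14, -9, -13, -6, -11, -12, -8; average -9.75.
Conditioning on L=8 selects the 2 unit(s) with F ∈ {-2, -1}. Their G values: -14, -13. Mean = -13.5.
Difference = -9.75 − (-13.5) = 3.75.

3.75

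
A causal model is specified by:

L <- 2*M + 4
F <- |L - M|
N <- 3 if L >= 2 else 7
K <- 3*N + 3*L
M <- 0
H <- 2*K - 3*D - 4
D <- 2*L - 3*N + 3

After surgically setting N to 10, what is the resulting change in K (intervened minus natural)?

The intervention breaks the incoming arrows to N: N <- 3 if L >= 2 else 7 no longer applies, and N = 10.
L = 2*M + 4  [with M=0]  = 4
K = 3*N + 3*L  [with N=10, L=4]  = 42
Without intervention: L = 2*M + 4  [with M=0]  = 4; N = 3 if L >= 2 else 7  [with L=4]  = 3; K = 3*N + 3*L  [with N=3, L=4]  = 21.
Change = 42 − 21 = 21.

21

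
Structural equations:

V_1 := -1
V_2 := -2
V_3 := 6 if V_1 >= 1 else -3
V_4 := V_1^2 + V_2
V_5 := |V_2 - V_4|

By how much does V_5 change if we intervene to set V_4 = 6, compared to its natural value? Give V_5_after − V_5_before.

7

Intervening sets V_4 = 6 and removes its equation (V_4 := V_1^2 + V_2).
V_5 = |V_2 - V_4|  [with V_2=-2, V_4=6]  = 8
Without intervention: V_4 = V_1^2 + V_2  [with V_1=-1, V_2=-2]  = -1; V_5 = |V_2 - V_4|  [with V_2=-2, V_4=-1]  = 1.
Change = 8 − 1 = 7.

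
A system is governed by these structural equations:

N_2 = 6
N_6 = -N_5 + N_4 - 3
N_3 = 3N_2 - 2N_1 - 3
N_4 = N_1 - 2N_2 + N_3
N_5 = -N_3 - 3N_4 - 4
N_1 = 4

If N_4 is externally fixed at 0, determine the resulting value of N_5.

-11

Intervening sets N_4 = 0 and removes its equation (N_4 = N_1 - 2N_2 + N_3).
N_3 = 3N_2 - 2N_1 - 3  [with N_2=6, N_1=4]  = 7
N_5 = -N_3 - 3N_4 - 4  [with N_3=7, N_4=0]  = -11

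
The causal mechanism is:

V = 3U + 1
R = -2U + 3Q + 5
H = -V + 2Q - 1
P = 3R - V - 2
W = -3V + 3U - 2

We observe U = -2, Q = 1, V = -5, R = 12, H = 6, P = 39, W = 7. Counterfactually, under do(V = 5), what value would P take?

The intervention breaks the incoming arrows to V: V = 3U + 1 no longer applies, and V = 5.
R = -2U + 3Q + 5  [with U=-2, Q=1]  = 12
P = 3R - V - 2  [with R=12, V=5]  = 29

29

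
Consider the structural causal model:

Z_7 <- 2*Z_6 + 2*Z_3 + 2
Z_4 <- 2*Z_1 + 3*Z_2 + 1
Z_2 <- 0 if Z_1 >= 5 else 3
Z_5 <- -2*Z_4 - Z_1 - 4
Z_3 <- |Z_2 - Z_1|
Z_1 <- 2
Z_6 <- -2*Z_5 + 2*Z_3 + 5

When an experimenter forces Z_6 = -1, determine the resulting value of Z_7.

Intervening sets Z_6 = -1 and removes its equation (Z_6 <- -2*Z_5 + 2*Z_3 + 5).
Z_2 = 0 if Z_1 >= 5 else 3  [with Z_1=2]  = 3
Z_3 = |Z_2 - Z_1|  [with Z_2=3, Z_1=2]  = 1
Z_7 = 2*Z_6 + 2*Z_3 + 2  [with Z_6=-1, Z_3=1]  = 2

2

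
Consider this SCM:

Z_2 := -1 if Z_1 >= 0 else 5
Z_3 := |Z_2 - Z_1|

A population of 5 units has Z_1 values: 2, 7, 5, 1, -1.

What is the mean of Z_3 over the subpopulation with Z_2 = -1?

E[Z_3|Z_2=-1] averages over only the 4 units with Z_2=-1 (Z_1 = 2, 7, 5, 1): Z_3 = 3, 8, 6, 2, mean 4.75.

4.75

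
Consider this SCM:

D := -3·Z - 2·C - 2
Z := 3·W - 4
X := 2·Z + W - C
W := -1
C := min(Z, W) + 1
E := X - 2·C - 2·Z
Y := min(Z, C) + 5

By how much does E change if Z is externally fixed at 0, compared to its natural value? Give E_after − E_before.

Under do(Z=0), the mechanism Z := 3·W - 4 is discarded; Z is fixed at 0.
C = min(Z, W) + 1  [with Z=0, W=-1]  = 0
X = 2·Z + W - C  [with Z=0, W=-1, C=0]  = -1
E = X - 2·C - 2·Z  [with X=-1, C=0, Z=0]  = -1
Without intervention: Z = 3·W - 4  [with W=-1]  = -7; C = min(Z, W) + 1  [with Z=-7, W=-1]  = -6; X = 2·Z + W - C  [with Z=-7, W=-1, C=-6]  = -9; E = X - 2·C - 2·Z  [with X=-9, C=-6, Z=-7]  = 17.
Change = -1 − 17 = -18.

-18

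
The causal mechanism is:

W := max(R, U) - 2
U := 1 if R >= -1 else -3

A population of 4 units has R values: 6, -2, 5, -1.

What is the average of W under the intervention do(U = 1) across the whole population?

Under do(U=1), U's equation is replaced by U=1 for every unit. Per-unit W: 4, -1, 3, -1. Mean = 1.25.

1.25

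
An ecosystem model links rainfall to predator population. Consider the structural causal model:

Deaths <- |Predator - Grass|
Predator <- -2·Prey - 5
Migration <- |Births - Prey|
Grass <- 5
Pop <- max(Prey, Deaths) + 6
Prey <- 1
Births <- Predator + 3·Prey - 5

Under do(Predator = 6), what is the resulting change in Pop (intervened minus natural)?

The intervention breaks the incoming arrows to Predator: Predator <- -2·Prey - 5 no longer applies, and Predator = 6.
Deaths = |Predator - Grass|  [with Predator=6, Grass=5]  = 1
Pop = max(Prey, Deaths) + 6  [with Prey=1, Deaths=1]  = 7
Without intervention: Predator = -2·Prey - 5  [with Prey=1]  = -7; Deaths = |Predator - Grass|  [with Predator=-7, Grass=5]  = 12; Pop = max(Prey, Deaths) + 6  [with Prey=1, Deaths=12]  = 18.
Change = 7 − 18 = -11.

-11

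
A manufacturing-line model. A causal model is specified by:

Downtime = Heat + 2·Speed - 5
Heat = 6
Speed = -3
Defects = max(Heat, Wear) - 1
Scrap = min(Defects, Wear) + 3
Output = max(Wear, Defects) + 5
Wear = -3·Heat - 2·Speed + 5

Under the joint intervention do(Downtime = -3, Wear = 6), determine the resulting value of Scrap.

Under do(Downtime = -3, Wear = 6), each intervened variable's structural equation is replaced by its fixed value.
Defects = max(Heat, Wear) - 1  [with Heat=6, Wear=6]  = 5
Scrap = min(Defects, Wear) + 3  [with Defects=5, Wear=6]  = 8

8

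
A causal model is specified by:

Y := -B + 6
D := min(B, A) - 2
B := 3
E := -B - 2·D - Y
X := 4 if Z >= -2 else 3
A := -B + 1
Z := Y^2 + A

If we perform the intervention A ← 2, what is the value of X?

4

Under do(A=2), the mechanism A := -B + 1 is discarded; A is fixed at 2.
Y = -B + 6  [with B=3]  = 3
Z = Y^2 + A  [with Y=3, A=2]  = 11
X = 4 if Z >= -2 else 3  [with Z=11]  = 4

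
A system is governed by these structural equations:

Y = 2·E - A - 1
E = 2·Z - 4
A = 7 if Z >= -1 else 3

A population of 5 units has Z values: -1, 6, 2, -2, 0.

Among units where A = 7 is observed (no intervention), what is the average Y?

Observing A=7 restricts to units where A's equation naturally yields 7: Z ∈ {-1, 6, 2, 0}. In that subpopulation Y = -20, 8, -8, -16, mean -9.

-9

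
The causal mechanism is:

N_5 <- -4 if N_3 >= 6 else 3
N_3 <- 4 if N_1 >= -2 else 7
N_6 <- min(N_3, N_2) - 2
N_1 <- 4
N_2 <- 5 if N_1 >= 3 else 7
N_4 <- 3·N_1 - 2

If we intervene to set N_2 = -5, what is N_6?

-7

Under do(N_2=-5), the mechanism N_2 <- 5 if N_1 >= 3 else 7 is discarded; N_2 is fixed at -5.
N_3 = 4 if N_1 >= -2 else 7  [with N_1=4]  = 4
N_6 = min(N_3, N_2) - 2  [with N_3=4, N_2=-5]  = -7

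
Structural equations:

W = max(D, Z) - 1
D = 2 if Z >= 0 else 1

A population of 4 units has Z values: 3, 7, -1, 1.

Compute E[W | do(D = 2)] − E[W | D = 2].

Every unit gets D=2 under the intervention. W values become 2, 6, 1, 1; E[W|do(D=2)] = 2.5.
E[W|D=2] averages over only the 3 units with D=2 (Z = 3, 7, 1): W = 2, 6, 1, mean 3.
Difference = 2.5 − 3 = -0.5.

-0.5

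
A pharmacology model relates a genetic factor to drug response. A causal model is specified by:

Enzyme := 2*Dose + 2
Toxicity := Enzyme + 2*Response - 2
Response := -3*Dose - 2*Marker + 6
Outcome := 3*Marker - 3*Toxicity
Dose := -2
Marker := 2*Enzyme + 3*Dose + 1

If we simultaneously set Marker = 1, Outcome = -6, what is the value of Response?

Setting Marker = 1, Outcome = -6 by intervention discards those variables' equations.
Response = -3*Dose - 2*Marker + 6  [with Dose=-2, Marker=1]  = 10

10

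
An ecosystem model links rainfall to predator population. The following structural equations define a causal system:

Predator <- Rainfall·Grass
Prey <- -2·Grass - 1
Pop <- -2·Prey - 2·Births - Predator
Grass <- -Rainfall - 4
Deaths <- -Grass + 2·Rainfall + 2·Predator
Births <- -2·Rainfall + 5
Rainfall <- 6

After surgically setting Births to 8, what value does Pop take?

Under do(Births=8), the mechanism Births <- -2·Rainfall + 5 is discarded; Births is fixed at 8.
Grass = -Rainfall - 4  [with Rainfall=6]  = -10
Prey = -2·Grass - 1  [with Grass=-10]  = 19
Predator = Rainfall·Grass  [with Rainfall=6, Grass=-10]  = -60
Pop = -2·Prey - 2·Births - Predator  [with Prey=19, Births=8, Predator=-60]  = 6

6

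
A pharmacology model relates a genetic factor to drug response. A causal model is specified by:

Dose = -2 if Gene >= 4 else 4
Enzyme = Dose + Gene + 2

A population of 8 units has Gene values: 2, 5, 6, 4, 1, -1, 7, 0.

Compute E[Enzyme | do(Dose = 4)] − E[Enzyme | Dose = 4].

do(Dose=4) breaks Dose's dependence on Gene. With Dose=4 fixed, Enzyme across the units is 8, 11, 12, 10, 7, 5, 13, 6, mean 9.
E[Enzyme|Dose=4] averages over only the 4 units with Dose=4 (Gene = 2, 1, -1, 0): Enzyme = 8, 7, 5, 6, mean 6.5.
Difference = 9 − 6.5 = 2.5.

2.5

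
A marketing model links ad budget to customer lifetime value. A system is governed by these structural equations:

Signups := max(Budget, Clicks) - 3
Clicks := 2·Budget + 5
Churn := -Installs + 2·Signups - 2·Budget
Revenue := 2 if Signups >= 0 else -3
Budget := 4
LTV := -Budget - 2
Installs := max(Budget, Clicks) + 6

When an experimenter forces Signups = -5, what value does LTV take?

-6

The intervention breaks the incoming arrows to Signups: Signups := max(Budget, Clicks) - 3 no longer applies, and Signups = -5.
No directed path runs from Signups to LTV, so LTV keeps its natural value.
LTV = -Budget - 2  [with Budget=4]  = -6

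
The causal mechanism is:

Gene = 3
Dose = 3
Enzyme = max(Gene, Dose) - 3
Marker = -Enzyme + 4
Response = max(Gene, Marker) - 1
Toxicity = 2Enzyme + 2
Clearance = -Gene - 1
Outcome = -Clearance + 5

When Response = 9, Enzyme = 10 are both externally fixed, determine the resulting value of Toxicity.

The joint intervention fixes Response = 9, Enzyme = 10, removing each variable's own equation.
Toxicity = 2Enzyme + 2  [with Enzyme=10]  = 22

22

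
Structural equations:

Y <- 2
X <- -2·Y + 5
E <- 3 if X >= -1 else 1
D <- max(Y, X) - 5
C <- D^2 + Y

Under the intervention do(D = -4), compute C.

Intervening sets D = -4 and removes its equation (D <- max(Y, X) - 5).
C = D^2 + Y  [with D=-4, Y=2]  = 18

18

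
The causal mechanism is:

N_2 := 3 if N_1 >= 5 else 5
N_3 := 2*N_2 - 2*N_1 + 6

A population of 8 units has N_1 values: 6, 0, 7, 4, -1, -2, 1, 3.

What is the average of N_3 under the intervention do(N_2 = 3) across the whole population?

Every unit gets N_2=3 under the intervention. N_3 values become 0, 12, -2, 4, 14, 16, 10, 6; E[N_3|do(N_2=3)] = 7.5.

7.5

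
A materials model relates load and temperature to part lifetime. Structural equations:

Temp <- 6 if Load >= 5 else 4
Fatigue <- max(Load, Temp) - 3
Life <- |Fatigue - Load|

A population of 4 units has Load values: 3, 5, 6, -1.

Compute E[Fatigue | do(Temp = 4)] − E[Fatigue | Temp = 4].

do(Temp=4) breaks Temp's dependence on Load. With Temp=4 fixed, Fatigue across the units is 1, 2, 3, 1, mean 1.75.
E[Fatigue|Temp=4] averages over only the 2 units with Temp=4 (Load = 3, -1): Fatigue = 1, 1, mean 1.
Difference = 1.75 − 1 = 0.75.

0.75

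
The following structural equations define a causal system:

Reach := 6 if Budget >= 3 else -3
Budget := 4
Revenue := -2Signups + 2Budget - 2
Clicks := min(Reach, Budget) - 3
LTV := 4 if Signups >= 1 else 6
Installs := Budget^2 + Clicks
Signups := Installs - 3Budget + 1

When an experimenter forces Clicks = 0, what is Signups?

do(Clicks=0) replaces the equation Clicks := min(Reach, Budget) - 3 with the constant Clicks = 0.
Installs = Budget^2 + Clicks  [with Budget=4, Clicks=0]  = 16
Signups = Installs - 3Budget + 1  [with Installs=16, Budget=4]  = 5

5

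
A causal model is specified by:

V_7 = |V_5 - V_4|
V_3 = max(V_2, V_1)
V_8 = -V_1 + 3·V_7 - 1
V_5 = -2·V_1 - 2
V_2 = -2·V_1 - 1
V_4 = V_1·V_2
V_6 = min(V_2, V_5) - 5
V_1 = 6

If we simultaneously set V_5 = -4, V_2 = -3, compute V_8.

Under do(V_5 = -4, V_2 = -3), each intervened variable's structural equation is replaced by its fixed value.
V_4 = V_1·V_2  [with V_1=6, V_2=-3]  = -18
V_7 = |V_5 - V_4|  [with V_5=-4, V_4=-18]  = 14
V_8 = -V_1 + 3·V_7 - 1  [with V_1=6, V_7=14]  = 35

35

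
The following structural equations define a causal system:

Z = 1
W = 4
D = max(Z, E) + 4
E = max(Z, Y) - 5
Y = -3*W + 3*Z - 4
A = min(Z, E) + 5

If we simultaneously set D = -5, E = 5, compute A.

6

Setting D = -5, E = 5 by intervention discards those variables' equations.
A = min(Z, E) + 5  [with Z=1, E=5]  = 6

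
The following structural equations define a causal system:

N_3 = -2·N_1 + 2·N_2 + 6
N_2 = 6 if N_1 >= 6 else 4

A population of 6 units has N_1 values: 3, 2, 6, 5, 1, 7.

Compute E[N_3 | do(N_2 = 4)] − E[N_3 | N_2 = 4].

do(N_2=4) breaks N_2's dependence on N_1. With N_2=4 fixed, N_3 across the units is 8, 10, 2, 4, 12, 0, mean 6.
Observing N_2=4 restricts to units where N_2's equation naturally yields 4: N_1 ∈ {3, 2, 5, 1}. In that subpopulation N_3 = 8, 10, 4, 12, mean 8.5.
Difference = 6 − 8.5 = -2.5.

-2.5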